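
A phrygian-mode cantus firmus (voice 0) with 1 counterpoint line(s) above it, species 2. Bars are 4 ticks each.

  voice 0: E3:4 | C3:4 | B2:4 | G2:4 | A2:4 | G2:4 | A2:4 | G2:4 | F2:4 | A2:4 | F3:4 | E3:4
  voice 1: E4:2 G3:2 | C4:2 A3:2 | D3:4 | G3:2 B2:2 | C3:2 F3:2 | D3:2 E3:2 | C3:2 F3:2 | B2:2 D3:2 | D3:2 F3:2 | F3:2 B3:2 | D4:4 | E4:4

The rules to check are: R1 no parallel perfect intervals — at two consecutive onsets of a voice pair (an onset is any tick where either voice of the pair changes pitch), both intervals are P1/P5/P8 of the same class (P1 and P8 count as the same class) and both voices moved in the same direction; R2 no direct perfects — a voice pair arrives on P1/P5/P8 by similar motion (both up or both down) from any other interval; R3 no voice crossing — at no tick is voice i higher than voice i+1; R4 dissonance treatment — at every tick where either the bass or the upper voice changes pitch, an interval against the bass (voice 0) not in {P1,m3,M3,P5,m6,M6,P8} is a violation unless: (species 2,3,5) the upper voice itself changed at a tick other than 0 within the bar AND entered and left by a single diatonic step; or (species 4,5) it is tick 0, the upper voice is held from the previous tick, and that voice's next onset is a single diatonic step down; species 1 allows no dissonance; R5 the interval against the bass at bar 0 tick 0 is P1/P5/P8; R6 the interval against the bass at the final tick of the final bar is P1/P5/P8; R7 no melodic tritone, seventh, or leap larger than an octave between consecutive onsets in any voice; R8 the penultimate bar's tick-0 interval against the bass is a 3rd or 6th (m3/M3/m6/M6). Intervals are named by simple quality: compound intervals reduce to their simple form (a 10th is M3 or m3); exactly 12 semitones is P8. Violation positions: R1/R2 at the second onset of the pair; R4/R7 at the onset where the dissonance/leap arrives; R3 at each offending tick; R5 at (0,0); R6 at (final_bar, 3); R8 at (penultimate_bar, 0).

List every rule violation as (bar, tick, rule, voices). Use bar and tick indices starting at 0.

bar 0: v0=E3 v1=E4 downbeat P8
bar 1: v0=C3 v1=C4 downbeat P8
bar 2: v0=B2 v1=D3 downbeat m3
bar 3: v0=G2 v1=G3 downbeat P8
bar 4: v0=A2 v1=C3 downbeat m3
bar 5: v0=G2 v1=D3 downbeat P5
bar 6: v0=A2 v1=C3 downbeat m3
bar 7: v0=G2 v1=B2 downbeat M3
bar 8: v0=F2 v1=D3 downbeat M6
bar 9: v0=A2 v1=F3 downbeat m6
bar 10: v0=F3 v1=D4 downbeat M6
bar 11: v0=E3 v1=E4 downbeat P8
  -> R2 @ bar 5 tick 0 v(0, 1): A2/F3 m6 -> G2/D3 P5 similar
  -> R7 @ bar 7 tick 0 v(1,): F3->B2 leap 6st
  -> R4 @ bar 9 tick 2 v(0, 1): A2/B3 M2 untreated
  -> R7 @ bar 9 tick 2 v(1,): F3->B3 leap 6st

(5, 0, R2, (0, 1))
(7, 0, R7, (1,))
(9, 2, R4, (0, 1))
(9, 2, R7, (1,))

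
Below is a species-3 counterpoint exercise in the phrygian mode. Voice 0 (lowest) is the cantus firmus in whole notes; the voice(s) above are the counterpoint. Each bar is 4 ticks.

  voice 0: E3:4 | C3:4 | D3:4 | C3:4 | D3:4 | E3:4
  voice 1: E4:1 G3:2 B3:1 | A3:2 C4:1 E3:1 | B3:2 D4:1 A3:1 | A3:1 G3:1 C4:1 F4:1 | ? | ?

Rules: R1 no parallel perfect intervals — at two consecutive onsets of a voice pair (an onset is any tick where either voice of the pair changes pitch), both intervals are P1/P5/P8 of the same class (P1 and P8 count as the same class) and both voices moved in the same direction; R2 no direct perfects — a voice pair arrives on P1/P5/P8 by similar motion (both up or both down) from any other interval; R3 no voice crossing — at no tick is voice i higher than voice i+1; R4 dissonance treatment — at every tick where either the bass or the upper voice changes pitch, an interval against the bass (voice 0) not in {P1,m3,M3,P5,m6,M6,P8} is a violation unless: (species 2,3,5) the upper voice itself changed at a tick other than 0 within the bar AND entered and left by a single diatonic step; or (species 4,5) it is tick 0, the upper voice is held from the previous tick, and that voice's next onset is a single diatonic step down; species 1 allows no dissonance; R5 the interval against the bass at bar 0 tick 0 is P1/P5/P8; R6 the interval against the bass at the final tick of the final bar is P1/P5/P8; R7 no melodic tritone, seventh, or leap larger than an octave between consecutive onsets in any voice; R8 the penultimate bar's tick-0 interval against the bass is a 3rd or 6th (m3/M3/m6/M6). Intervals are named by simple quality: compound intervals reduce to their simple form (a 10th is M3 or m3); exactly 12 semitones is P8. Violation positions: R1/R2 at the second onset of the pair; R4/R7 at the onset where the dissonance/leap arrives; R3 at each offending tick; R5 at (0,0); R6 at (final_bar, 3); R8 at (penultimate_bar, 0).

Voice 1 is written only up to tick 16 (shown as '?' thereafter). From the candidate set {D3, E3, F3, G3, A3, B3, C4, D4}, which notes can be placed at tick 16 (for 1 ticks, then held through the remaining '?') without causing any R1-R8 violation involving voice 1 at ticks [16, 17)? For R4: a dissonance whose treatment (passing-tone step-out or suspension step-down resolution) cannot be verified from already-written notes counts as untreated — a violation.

D3: violates R7,R8
E3: violates R4,R7,R8
F3: legal
G3: violates R4,R7,R8
A3: violates R8
B3: violates R7
C4: violates R4,R8
D4: violates R8

{F3}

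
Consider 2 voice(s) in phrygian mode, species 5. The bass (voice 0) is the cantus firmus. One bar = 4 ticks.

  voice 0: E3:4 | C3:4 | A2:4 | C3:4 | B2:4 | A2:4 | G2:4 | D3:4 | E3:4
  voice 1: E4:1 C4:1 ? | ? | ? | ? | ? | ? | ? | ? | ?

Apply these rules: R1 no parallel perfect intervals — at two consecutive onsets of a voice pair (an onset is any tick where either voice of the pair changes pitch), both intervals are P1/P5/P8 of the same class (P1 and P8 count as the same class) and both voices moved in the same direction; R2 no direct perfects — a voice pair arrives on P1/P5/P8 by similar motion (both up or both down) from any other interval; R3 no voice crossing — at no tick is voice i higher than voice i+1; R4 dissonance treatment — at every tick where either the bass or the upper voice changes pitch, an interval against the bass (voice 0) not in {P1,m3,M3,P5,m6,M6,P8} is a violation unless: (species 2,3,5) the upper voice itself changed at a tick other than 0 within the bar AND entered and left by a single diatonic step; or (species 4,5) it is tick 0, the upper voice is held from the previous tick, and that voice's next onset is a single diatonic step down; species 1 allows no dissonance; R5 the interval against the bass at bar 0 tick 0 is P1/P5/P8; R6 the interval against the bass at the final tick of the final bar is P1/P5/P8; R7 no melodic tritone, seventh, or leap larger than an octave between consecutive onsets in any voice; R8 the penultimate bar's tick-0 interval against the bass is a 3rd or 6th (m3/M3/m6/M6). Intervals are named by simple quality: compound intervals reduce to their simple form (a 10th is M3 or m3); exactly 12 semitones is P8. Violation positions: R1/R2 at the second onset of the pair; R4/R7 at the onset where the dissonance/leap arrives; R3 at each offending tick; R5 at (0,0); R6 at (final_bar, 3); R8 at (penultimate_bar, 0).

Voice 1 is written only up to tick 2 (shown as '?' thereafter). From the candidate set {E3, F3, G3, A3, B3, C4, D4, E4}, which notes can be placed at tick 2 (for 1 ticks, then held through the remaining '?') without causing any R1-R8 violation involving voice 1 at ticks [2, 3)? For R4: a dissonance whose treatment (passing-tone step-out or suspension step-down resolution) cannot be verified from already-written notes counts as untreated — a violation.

{B3, C4, E3, E4, G3}

E3: legal
F3: violates R4
G3: legal
A3: violates R4
B3: legal
C4: legal
D4: violates R4
E4: legal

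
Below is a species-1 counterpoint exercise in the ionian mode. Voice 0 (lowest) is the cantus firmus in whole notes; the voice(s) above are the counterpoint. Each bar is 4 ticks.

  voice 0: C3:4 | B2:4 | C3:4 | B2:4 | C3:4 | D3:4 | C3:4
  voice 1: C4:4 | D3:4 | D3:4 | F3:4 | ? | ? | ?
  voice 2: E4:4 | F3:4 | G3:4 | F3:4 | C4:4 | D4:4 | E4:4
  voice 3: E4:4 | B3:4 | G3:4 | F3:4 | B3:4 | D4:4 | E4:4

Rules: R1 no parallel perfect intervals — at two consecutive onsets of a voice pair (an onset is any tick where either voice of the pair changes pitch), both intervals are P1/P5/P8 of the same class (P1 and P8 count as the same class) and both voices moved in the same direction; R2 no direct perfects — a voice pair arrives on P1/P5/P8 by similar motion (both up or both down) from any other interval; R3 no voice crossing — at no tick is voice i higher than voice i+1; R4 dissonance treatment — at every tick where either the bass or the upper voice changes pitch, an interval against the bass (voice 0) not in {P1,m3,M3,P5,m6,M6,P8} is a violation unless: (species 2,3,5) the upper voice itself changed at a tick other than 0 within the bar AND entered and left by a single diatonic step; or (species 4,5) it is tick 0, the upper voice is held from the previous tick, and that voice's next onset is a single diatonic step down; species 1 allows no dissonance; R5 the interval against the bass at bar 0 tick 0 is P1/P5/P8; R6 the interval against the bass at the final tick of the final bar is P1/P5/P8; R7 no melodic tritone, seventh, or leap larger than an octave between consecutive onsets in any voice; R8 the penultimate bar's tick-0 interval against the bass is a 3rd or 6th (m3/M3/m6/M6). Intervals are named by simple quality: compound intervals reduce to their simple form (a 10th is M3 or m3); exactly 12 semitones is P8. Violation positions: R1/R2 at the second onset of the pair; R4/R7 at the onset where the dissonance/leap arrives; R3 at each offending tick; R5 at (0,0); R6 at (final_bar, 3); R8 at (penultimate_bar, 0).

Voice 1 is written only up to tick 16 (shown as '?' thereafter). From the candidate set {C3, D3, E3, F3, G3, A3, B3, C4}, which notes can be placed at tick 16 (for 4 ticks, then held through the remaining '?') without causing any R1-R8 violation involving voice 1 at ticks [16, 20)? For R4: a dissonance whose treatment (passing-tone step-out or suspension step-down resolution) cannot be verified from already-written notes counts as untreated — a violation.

C3: legal
D3: violates R4
E3: legal
F3: violates R4
G3: violates R2
A3: legal
B3: violates R1,R4,R7
C4: violates R1,R2

{A3, C3, E3}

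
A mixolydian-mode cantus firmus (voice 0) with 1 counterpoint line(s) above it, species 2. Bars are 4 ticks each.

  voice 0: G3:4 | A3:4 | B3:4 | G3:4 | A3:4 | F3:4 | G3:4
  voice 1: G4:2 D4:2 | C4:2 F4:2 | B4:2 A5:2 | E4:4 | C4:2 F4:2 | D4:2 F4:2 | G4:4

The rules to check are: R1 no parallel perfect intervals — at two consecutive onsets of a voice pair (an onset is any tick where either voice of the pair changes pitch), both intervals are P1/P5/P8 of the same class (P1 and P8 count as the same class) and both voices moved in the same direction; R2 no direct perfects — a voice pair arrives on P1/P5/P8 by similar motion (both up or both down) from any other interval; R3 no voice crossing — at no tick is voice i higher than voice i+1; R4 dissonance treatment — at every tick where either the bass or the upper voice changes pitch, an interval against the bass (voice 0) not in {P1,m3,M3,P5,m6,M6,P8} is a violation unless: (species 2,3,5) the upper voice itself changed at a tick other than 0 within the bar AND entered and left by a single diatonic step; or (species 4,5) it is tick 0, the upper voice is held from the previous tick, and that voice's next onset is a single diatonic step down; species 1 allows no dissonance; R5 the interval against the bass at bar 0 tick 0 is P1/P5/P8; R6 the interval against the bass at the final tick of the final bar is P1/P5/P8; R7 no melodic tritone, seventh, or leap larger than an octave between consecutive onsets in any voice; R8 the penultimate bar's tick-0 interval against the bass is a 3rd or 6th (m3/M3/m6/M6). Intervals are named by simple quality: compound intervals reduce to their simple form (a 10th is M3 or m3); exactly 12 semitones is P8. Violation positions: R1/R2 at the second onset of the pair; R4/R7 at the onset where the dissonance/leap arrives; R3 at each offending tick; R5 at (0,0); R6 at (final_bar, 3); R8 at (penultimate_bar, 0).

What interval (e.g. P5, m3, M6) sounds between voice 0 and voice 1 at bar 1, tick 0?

voice 0=A3 voice 1=C4 -> m3

m3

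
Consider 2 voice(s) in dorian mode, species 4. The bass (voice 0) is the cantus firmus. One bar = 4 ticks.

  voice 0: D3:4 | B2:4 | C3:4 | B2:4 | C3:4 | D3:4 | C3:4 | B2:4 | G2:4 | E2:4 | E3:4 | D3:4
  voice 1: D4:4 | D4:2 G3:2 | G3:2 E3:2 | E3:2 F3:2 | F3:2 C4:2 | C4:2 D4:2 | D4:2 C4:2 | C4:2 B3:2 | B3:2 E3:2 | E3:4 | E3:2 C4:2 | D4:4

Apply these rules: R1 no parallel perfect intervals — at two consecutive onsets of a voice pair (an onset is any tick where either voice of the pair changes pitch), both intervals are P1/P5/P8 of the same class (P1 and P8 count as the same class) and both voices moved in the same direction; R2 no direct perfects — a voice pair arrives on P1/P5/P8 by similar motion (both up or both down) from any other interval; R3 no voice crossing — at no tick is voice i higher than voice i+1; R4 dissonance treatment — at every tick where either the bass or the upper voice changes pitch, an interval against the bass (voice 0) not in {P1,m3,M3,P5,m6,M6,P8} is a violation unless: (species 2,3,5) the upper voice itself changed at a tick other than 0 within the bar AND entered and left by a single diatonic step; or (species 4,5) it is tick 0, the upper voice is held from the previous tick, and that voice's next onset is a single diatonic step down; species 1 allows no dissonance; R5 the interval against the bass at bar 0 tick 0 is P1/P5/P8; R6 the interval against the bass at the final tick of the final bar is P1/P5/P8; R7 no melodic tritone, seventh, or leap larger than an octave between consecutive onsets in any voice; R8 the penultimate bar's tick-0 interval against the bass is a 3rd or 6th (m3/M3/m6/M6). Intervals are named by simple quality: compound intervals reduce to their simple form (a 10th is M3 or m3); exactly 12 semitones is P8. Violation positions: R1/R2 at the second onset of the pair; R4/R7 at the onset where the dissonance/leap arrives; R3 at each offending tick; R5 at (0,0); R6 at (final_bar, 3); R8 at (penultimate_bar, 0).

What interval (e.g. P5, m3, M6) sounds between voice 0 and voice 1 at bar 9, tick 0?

voice 0=E2 voice 1=E3 -> P8

P8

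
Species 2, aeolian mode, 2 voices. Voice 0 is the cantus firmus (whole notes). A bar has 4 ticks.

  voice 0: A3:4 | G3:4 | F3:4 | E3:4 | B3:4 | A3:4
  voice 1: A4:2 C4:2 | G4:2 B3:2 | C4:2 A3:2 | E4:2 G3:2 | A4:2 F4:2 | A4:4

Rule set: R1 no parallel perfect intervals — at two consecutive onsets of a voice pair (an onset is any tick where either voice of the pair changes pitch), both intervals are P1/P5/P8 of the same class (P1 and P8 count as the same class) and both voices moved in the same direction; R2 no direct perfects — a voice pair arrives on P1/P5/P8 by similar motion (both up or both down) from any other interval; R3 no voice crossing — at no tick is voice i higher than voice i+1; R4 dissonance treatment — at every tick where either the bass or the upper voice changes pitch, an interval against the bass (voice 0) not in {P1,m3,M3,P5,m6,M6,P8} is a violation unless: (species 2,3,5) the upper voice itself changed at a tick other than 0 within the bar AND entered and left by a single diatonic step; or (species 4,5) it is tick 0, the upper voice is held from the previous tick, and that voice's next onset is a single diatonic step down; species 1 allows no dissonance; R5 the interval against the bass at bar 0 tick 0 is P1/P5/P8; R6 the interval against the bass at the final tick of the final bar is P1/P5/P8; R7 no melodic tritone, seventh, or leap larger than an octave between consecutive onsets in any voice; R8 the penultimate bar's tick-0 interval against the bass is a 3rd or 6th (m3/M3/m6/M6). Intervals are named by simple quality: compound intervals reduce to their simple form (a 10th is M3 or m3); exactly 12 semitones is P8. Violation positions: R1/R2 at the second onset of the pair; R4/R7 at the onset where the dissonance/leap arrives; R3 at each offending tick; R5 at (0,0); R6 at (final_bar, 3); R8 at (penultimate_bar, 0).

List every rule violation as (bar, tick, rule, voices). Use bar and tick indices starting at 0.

bar 0: v0=A3 v1=A4 downbeat P8
bar 1: v0=G3 v1=G4 downbeat P8
bar 2: v0=F3 v1=C4 downbeat P5
bar 3: v0=E3 v1=E4 downbeat P8
bar 4: v0=B3 v1=A4 downbeat m7
bar 5: v0=A3 v1=A4 downbeat P8
  -> R4 @ bar 4 tick 0 v(0, 1): B3/A4 m7 untreated
  -> R7 @ bar 4 tick 0 v(1,): G3->A4 leap 14st
  -> R8 @ bar 4 tick 0 v(0, 1): penult m7 not 3rd/6th
  -> R4 @ bar 4 tick 2 v(0, 1): B3/F4 TT untreated

(4, 0, R4, (0, 1))
(4, 0, R7, (1,))
(4, 0, R8, (0, 1))
(4, 2, R4, (0, 1))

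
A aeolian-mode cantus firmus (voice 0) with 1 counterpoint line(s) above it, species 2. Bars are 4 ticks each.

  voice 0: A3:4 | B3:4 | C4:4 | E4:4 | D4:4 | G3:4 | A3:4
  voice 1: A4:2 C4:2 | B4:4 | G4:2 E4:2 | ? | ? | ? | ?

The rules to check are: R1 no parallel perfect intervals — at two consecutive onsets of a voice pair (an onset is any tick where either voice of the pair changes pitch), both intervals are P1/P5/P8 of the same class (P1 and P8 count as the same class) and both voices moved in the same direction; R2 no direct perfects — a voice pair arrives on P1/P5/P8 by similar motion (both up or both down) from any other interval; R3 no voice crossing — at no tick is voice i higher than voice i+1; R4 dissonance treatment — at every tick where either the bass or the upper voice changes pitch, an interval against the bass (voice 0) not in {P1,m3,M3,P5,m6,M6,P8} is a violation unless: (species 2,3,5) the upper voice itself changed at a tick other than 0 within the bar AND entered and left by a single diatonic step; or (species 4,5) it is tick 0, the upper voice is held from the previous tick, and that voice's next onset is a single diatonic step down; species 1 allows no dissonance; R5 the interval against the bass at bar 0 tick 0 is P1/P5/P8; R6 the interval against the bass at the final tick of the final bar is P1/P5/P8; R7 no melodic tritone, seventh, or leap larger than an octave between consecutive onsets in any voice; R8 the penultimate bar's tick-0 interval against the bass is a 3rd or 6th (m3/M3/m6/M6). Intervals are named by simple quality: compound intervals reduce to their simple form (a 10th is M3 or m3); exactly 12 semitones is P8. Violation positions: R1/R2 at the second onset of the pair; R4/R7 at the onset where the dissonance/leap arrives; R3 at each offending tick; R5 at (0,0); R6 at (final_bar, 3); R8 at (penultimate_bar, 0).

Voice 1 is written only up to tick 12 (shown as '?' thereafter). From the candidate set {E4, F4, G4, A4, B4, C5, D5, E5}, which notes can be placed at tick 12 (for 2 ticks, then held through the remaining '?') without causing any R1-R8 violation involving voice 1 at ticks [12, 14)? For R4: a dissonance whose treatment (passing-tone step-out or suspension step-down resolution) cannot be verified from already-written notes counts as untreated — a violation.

{C5, E4, G4}

E4: legal
F4: violates R4
G4: legal
A4: violates R4
B4: violates R2
C5: legal
D5: violates R4,R7
E5: violates R2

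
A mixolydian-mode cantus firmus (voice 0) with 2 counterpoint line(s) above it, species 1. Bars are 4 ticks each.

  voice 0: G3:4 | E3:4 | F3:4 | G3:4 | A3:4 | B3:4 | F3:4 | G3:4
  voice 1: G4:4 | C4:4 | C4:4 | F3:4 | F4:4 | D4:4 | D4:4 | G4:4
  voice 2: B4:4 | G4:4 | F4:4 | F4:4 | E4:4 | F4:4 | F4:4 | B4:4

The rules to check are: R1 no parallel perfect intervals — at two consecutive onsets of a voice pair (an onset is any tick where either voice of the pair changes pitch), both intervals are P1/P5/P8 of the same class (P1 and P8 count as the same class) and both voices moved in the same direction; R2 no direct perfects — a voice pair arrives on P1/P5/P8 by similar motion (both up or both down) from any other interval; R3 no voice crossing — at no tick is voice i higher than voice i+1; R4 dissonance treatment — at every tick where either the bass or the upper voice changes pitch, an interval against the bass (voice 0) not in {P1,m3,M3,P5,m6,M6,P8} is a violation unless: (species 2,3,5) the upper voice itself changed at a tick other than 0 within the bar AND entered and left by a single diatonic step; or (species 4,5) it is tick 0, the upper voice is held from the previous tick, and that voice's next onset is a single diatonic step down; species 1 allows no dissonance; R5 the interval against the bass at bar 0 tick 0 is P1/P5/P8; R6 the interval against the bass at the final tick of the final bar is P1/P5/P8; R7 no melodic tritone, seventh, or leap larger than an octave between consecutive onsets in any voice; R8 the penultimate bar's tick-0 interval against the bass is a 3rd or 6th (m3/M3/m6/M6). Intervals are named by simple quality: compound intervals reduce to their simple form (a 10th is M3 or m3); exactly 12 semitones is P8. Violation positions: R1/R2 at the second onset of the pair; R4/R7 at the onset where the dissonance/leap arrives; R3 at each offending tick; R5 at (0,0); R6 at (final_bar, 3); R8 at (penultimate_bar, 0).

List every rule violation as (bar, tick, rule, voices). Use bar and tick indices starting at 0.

bar 0: v0=G3 v1=G4 v2=B4 downbeat M3
bar 1: v0=E3 v1=C4 v2=G4 downbeat m3
bar 2: v0=F3 v1=C4 v2=F4 downbeat P8
bar 3: v0=G3 v1=F3 v2=F4 downbeat m7
bar 4: v0=A3 v1=F4 v2=E4 downbeat P5
bar 5: v0=B3 v1=D4 v2=F4 downbeat TT
bar 6: v0=F3 v1=D4 v2=F4 downbeat P8
bar 7: v0=G3 v1=G4 v2=B4 downbeat M3
  -> R5 @ bar 0 tick 0 v(0, 2): opens on M3
  -> R2 @ bar 1 tick 0 v(1, 2): G4/B4 M3 -> C4/G4 P5 similar
  -> R3 @ bar 3 tick 0 v(0, 1): G3 above F3
  -> R4 @ bar 3 tick 0 v(0, 1): G3/F3 M2 untreated
  -> R4 @ bar 3 tick 0 v(0, 2): G3/F4 m7 untreated
  -> R3 @ bar 3 tick 1 v(0, 1): G3 above F3
  -> R3 @ bar 3 tick 2 v(0, 1): G3 above F3
  -> R3 @ bar 3 tick 3 v(0, 1): G3 above F3
  -> R3 @ bar 4 tick 0 v(1, 2): F4 above E4
  -> R3 @ bar 4 tick 1 v(1, 2): F4 above E4
  -> R3 @ bar 4 tick 2 v(1, 2): F4 above E4
  -> R3 @ bar 4 tick 3 v(1, 2): F4 above E4
  -> R4 @ bar 5 tick 0 v(0, 2): B3/F4 TT untreated
  -> R7 @ bar 6 tick 0 v(0,): B3->F3 leap 6st
  -> R8 @ bar 6 tick 0 v(0, 2): penult P8 not 3rd/6th
  -> R2 @ bar 7 tick 0 v(0, 1): F3/D4 M6 -> G3/G4 P8 similar
  -> R7 @ bar 7 tick 0 v(2,): F4->B4 leap 6st
  -> R6 @ bar 7 tick 3 v(0, 2): closes on M3

(0, 0, R5, (0, 2))
(1, 0, R2, (1, 2))
(3, 0, R3, (0, 1))
(3, 0, R4, (0, 1))
(3, 0, R4, (0, 2))
(3, 1, R3, (0, 1))
(3, 2, R3, (0, 1))
(3, 3, R3, (0, 1))
(4, 0, R3, (1, 2))
(4, 1, R3, (1, 2))
(4, 2, R3, (1, 2))
(4, 3, R3, (1, 2))
(5, 0, R4, (0, 2))
(6, 0, R7, (0,))
(6, 0, R8, (0, 2))
(7, 0, R2, (0, 1))
(7, 0, R7, (2,))
(7, 3, R6, (0, 2))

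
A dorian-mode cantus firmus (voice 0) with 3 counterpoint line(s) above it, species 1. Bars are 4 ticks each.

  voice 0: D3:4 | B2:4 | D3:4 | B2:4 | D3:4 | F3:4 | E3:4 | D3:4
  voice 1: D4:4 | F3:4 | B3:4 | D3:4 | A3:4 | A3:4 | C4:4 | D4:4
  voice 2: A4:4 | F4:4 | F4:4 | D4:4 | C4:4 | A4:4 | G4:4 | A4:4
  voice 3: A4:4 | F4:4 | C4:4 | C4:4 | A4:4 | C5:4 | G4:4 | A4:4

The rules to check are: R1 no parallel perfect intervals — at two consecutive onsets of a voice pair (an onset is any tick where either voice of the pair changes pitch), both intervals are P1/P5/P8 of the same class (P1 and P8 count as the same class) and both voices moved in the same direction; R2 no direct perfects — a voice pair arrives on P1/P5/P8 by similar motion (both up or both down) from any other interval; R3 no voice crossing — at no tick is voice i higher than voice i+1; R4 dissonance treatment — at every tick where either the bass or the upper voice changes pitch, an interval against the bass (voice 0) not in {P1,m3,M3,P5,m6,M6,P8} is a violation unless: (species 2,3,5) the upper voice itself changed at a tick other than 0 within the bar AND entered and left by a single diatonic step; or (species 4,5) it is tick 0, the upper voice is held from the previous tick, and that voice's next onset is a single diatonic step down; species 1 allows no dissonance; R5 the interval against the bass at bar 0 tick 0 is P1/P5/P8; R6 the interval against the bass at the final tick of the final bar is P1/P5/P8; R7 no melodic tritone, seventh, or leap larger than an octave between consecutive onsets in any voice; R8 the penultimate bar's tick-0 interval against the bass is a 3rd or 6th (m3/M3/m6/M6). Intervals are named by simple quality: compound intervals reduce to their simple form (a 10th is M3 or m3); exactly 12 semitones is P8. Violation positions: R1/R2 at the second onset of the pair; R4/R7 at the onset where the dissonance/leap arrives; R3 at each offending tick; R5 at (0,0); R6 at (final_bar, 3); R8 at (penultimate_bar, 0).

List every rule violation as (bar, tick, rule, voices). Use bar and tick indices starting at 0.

bar 0: v0=D3 v1=D4 v2=A4 v3=A4 downbeat P5
bar 1: v0=B2 v1=F3 v2=F4 v3=F4 downbeat TT
bar 2: v0=D3 v1=B3 v2=F4 v3=C4 downbeat m7
bar 3: v0=B2 v1=D3 v2=D4 v3=C4 downbeat m2
bar 4: v0=D3 v1=A3 v2=C4 v3=A4 downbeat P5
bar 5: v0=F3 v1=A3 v2=A4 v3=C5 downbeat P5
bar 6: v0=E3 v1=C4 v2=G4 v3=G4 downbeat m3
bar 7: v0=D3 v1=D4 v2=A4 v3=A4 downbeat P5
  -> R1 @ bar 1 tick 0 v(2, 3): A4/A4 P1 -> F4/F4 P1 similar
  -> R2 @ bar 1 tick 0 v(1, 2): D4/A4 P5 -> F3/F4 P8 similar
  -> R2 @ bar 1 tick 0 v(1, 3): D4/A4 P5 -> F3/F4 P8 similar
  -> R4 @ bar 1 tick 0 v(0, 1): B2/F3 TT untreated
  -> R4 @ bar 1 tick 0 v(0, 2): B2/F4 TT untreated
  -> R4 @ bar 1 tick 0 v(0, 3): B2/F4 TT untreated
  -> R3 @ bar 2 tick 0 v(2, 3): F4 above C4
  -> R4 @ bar 2 tick 0 v(0, 3): D3/C4 m7 untreated
  -> R7 @ bar 2 tick 0 v(1,): F3->B3 leap 6st
  -> R3 @ bar 2 tick 1 v(2, 3): F4 above C4
  -> R3 @ bar 2 tick 2 v(2, 3): F4 above C4
  -> R3 @ bar 2 tick 3 v(2, 3): F4 above C4
  -> R2 @ bar 3 tick 0 v(1, 2): B3/F4 TT -> D3/D4 P8 similar
  -> R3 @ bar 3 tick 0 v(2, 3): D4 above C4
  -> R4 @ bar 3 tick 0 v(0, 3): B2/C4 m2 untreated
  -> R3 @ bar 3 tick 1 v(2, 3): D4 above C4
  -> R3 @ bar 3 tick 2 v(2, 3): D4 above C4
  -> R3 @ bar 3 tick 3 v(2, 3): D4 above C4
  -> R2 @ bar 4 tick 0 v(0, 1): B2/D3 m3 -> D3/A3 P5 similar
  -> R2 @ bar 4 tick 0 v(0, 3): B2/C4 m2 -> D3/A4 P5 similar
  -> R2 @ bar 4 tick 0 v(1, 3): D3/C4 m7 -> A3/A4 P8 similar
  -> R4 @ bar 4 tick 0 v(0, 2): D3/C4 m7 untreated
  -> R1 @ bar 5 tick 0 v(0, 3): D3/A4 P5 -> F3/C5 P5 similar
  -> R2 @ bar 6 tick 0 v(2, 3): A4/C5 m3 -> G4/G4 P1 similar
  -> R1 @ bar 7 tick 0 v(1, 2): C4/G4 P5 -> D4/A4 P5 similar
  -> R1 @ bar 7 tick 0 v(1, 3): C4/G4 P5 -> D4/A4 P5 similar
  -> R1 @ bar 7 tick 0 v(2, 3): G4/G4 P1 -> A4/A4 P1 similar

(1, 0, R1, (2, 3))
(1, 0, R2, (1, 2))
(1, 0, R2, (1, 3))
(1, 0, R4, (0, 1))
(1, 0, R4, (0, 2))
(1, 0, R4, (0, 3))
(2, 0, R3, (2, 3))
(2, 0, R4, (0, 3))
(2, 0, R7, (1,))
(2, 1, R3, (2, 3))
(2, 2, R3, (2, 3))
(2, 3, R3, (2, 3))
(3, 0, R2, (1, 2))
(3, 0, R3, (2, 3))
(3, 0, R4, (0, 3))
(3, 1, R3, (2, 3))
(3, 2, R3, (2, 3))
(3, 3, R3, (2, 3))
(4, 0, R2, (0, 1))
(4, 0, R2, (0, 3))
(4, 0, R2, (1, 3))
(4, 0, R4, (0, 2))
(5, 0, R1, (0, 3))
(6, 0, R2, (2, 3))
(7, 0, R1, (1, 2))
(7, 0, R1, (1, 3))
(7, 0, R1, (2, 3))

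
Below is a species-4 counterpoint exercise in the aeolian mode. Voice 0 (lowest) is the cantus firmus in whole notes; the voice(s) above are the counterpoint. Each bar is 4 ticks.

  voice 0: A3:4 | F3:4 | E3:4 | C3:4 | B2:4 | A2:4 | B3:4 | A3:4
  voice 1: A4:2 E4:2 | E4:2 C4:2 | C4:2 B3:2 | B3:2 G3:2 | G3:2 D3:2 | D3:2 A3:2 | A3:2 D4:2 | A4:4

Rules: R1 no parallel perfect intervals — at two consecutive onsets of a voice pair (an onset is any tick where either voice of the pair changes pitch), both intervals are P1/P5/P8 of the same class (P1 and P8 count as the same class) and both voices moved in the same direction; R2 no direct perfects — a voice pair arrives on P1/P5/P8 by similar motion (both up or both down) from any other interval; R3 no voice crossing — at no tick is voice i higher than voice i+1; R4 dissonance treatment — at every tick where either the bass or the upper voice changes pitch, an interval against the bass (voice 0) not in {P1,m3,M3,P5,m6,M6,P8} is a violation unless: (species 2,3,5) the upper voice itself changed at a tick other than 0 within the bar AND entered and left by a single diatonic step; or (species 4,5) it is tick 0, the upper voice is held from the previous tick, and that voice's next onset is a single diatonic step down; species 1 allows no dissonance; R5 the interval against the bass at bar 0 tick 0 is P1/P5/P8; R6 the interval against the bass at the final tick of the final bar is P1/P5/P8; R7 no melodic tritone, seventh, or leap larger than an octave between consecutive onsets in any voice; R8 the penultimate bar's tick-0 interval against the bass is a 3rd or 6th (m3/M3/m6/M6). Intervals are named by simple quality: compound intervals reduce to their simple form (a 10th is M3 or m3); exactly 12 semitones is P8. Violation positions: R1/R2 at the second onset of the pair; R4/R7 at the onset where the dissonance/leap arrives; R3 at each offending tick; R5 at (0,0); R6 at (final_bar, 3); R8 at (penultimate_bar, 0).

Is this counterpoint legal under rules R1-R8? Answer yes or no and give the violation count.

bar 0: v0=A3 v1=A4 (P8)
bar 1: v0=F3 v1=E4 (M7)
bar 2: v0=E3 v1=C4 (m6)
bar 3: v0=C3 v1=B3 (M7)
bar 4: v0=B2 v1=G3 (m6)
bar 5: v0=A2 v1=D3 (P4)
bar 6: v0=B3 v1=A3 (M2)
bar 7: v0=A3 v1=A4 (P8)
  R4 @ bar1.0: F3/E4 M7 untreated
  R4 @ bar3.0: C3/B3 M7 untreated
  R4 @ bar5.0: A2/D3 P4 untreated
  R3 @ bar6.0: B3 above A3
  R4 @ bar6.0: B3/A3 M2 untreated
  R7 @ bar6.0: A2->B3 leap 14st
  R8 @ bar6.0: penult M2 not 3rd/6th
  R3 @ bar6.1: B3 above A3

No (8 violations)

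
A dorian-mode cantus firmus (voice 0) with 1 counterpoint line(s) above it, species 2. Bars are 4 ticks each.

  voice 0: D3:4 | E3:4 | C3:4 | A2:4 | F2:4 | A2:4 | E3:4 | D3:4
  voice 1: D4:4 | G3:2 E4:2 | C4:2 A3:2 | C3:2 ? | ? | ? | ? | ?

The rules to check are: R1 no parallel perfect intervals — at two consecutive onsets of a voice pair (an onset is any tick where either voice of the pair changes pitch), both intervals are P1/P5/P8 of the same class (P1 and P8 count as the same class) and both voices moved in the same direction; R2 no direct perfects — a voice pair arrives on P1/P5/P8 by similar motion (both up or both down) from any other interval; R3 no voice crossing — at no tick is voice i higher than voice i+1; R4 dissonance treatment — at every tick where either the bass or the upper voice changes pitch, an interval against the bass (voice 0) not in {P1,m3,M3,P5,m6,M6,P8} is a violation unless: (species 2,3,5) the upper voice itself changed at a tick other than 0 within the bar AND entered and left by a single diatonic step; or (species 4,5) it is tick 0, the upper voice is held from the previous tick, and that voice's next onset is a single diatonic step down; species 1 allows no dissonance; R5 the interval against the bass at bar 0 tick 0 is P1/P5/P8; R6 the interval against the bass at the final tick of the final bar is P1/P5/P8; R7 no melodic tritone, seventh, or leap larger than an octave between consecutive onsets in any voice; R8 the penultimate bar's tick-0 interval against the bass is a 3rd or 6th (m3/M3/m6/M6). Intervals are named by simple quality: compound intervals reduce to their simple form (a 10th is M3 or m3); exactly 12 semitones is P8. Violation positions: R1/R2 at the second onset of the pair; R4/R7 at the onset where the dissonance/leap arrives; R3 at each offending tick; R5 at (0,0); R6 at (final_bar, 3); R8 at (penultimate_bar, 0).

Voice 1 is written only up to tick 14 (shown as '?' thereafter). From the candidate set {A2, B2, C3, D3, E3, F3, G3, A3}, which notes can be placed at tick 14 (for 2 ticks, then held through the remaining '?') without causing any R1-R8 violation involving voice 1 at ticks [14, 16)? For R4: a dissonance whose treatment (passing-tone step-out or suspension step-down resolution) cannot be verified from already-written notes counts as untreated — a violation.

A2: legal
B2: violates R4
C3: legal
D3: violates R4
E3: legal
F3: legal
G3: violates R4
A3: legal

{A2, A3, C3, E3, F3}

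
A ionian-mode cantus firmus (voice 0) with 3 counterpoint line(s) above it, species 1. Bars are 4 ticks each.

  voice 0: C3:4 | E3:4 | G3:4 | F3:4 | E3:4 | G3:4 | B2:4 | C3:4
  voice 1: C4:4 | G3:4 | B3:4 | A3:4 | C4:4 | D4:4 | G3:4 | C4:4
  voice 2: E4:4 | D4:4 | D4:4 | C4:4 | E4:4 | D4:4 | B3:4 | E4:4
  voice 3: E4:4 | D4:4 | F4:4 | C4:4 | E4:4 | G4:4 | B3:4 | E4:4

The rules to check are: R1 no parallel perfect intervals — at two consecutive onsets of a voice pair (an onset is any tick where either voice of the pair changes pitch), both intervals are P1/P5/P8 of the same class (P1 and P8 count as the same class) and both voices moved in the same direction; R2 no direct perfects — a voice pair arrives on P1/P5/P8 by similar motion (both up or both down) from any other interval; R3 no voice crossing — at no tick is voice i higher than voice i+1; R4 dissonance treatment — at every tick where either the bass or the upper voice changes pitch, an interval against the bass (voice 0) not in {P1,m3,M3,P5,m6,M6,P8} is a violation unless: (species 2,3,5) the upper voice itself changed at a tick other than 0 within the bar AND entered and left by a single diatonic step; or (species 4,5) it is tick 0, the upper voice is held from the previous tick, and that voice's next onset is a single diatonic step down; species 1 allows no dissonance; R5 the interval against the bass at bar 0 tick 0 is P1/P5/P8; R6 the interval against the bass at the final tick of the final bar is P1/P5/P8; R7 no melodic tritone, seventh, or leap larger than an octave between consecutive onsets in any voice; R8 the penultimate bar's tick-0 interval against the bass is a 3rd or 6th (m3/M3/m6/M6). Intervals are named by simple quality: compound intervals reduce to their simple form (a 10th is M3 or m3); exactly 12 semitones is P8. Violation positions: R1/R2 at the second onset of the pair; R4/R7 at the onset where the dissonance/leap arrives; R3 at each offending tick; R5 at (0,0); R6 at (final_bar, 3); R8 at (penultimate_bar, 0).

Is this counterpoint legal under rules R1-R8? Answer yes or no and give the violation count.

No (23 violations)

bar 0: v0=C3 v1=C4 v2=E4 v3=E4 (M3)
bar 1: v0=E3 v1=G3 v2=D4 v3=D4 (m7)
bar 2: v0=G3 v1=B3 v2=D4 v3=F4 (m7)
bar 3: v0=F3 v1=A3 v2=C4 v3=C4 (P5)
bar 4: v0=E3 v1=C4 v2=E4 v3=E4 (P8)
bar 5: v0=G3 v1=D4 v2=D4 v3=G4 (P8)
bar 6: v0=B2 v1=G3 v2=B3 v3=B3 (P8)
bar 7: v0=C3 v1=C4 v2=E4 v3=E4 (M3)
  R5 @ bar0.0: opens on M3
  R5 @ bar0.0: opens on M3
  R1 @ bar1.0: E4/E4 P1 -> D4/D4 P1 similar
  R2 @ bar1.0: C4/E4 M3 -> G3/D4 P5 similar
  R2 @ bar1.0: C4/E4 M3 -> G3/D4 P5 similar
  R4 @ bar1.0: E3/D4 m7 untreated
  R4 @ bar1.0: E3/D4 m7 untreated
  R4 @ bar2.0: G3/F4 m7 untreated
  R1 @ bar3.0: G3/D4 P5 -> F3/C4 P5 similar
  R2 @ bar3.0: G3/F4 m7 -> F3/C4 P5 similar
  R2 @ bar3.0: D4/F4 m3 -> C4/C4 P1 similar
  R1 @ bar4.0: C4/C4 P1 -> E4/E4 P1 similar
  R1 @ bar5.0: E3/E4 P8 -> G3/G4 P8 similar
  R2 @ bar5.0: E3/C4 m6 -> G3/D4 P5 similar
  R1 @ bar6.0: G3/G4 P8 -> B2/B3 P8 similar
  R2 @ bar6.0: G3/D4 P5 -> B2/B3 P8 similar
  R2 @ bar6.0: D4/G4 P4 -> B3/B3 P1 similar
  R8 @ bar6.0: penult P8 not 3rd/6th
  R8 @ bar6.0: penult P8 not 3rd/6th
  R1 @ bar7.0: B3/B3 P1 -> E4/E4 P1 similar
  R2 @ bar7.0: B2/G3 m6 -> C3/C4 P8 similar
  R6 @ bar7.3: closes on M3
  R6 @ bar7.3: closes on M3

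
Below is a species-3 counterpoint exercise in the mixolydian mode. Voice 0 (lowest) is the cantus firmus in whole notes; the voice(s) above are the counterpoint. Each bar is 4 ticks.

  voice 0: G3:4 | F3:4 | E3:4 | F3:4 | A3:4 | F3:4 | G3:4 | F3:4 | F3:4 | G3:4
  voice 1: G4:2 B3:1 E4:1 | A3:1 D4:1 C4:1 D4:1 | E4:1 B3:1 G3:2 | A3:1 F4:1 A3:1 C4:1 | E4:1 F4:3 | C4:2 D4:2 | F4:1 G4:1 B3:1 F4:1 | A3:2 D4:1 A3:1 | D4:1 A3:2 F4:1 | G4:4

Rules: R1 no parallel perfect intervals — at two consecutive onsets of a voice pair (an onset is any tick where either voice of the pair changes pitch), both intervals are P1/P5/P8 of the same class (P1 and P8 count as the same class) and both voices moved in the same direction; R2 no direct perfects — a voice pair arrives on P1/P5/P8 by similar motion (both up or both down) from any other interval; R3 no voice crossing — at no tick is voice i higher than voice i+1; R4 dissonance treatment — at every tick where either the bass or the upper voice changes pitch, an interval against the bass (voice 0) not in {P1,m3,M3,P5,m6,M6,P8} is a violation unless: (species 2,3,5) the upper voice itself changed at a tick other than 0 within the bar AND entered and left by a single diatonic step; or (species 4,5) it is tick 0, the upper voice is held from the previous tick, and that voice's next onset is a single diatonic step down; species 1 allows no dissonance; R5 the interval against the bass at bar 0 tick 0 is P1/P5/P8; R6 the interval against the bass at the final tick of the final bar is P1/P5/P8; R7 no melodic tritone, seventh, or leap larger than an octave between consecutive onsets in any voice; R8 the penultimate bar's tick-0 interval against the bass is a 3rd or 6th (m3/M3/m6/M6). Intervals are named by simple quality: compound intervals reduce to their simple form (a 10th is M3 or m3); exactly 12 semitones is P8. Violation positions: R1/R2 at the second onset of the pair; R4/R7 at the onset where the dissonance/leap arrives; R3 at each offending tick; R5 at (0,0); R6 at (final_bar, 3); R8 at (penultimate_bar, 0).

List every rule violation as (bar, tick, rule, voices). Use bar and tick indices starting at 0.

(4, 0, R1, (0, 1))
(5, 0, R2, (0, 1))
(6, 0, R4, (0, 1))
(6, 3, R4, (0, 1))
(6, 3, R7, (1,))
(9, 0, R1, (0, 1))

bar 0: v0=G3 v1=G4 downbeat P8
bar 1: v0=F3 v1=A3 downbeat M3
bar 2: v0=E3 v1=E4 downbeat P8
bar 3: v0=F3 v1=A3 downbeat M3
bar 4: v0=A3 v1=E4 downbeat P5
bar 5: v0=F3 v1=C4 downbeat P5
bar 6: v0=G3 v1=F4 downbeat m7
bar 7: v0=F3 v1=A3 downbeat M3
bar 8: v0=F3 v1=D4 downbeat M6
bar 9: v0=G3 v1=G4 downbeat P8
  -> R1 @ bar 4 tick 0 v(0, 1): F3/C4 P5 -> A3/E4 P5 similar
  -> R2 @ bar 5 tick 0 v(0, 1): A3/F4 m6 -> F3/C4 P5 similar
  -> R4 @ bar 6 tick 0 v(0, 1): G3/F4 m7 untreated
  -> R4 @ bar 6 tick 3 v(0, 1): G3/F4 m7 untreated
  -> R7 @ bar 6 tick 3 v(1,): B3->F4 leap 6st
  -> R1 @ bar 9 tick 0 v(0, 1): F3/F4 P8 -> G3/G4 P8 similar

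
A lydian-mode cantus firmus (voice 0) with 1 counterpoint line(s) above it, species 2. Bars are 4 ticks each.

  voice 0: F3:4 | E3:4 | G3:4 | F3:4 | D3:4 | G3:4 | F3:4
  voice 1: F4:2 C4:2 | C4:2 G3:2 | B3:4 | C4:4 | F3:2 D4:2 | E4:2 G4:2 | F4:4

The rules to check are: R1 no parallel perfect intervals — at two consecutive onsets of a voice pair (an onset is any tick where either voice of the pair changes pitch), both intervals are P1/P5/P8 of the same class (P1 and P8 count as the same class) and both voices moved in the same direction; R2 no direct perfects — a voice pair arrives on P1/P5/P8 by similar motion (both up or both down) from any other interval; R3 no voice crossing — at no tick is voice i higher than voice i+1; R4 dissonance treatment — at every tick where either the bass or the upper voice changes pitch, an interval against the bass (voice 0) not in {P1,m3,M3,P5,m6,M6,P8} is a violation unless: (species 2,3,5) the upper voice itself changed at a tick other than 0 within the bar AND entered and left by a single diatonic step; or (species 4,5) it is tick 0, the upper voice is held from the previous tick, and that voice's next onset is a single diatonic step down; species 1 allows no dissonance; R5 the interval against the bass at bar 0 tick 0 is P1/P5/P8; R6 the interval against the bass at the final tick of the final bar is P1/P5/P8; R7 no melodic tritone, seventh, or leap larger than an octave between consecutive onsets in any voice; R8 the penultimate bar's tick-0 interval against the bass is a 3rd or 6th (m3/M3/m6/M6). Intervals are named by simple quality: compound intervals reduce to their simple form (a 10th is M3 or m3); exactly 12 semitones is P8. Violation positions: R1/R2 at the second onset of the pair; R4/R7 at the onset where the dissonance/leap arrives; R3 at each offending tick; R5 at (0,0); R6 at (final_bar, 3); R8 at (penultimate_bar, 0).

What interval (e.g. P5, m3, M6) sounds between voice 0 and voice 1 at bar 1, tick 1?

voice 0=E3 voice 1=C4 -> m6

m6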